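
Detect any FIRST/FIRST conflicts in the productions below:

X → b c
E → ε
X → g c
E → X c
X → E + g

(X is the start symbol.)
A FIRST/FIRST conflict occurs when two productions N → α and N → β for the same non-terminal have FIRST(α) ∩ FIRST(β) ≠ ∅ (with ε ∈ FIRST of a nullable right-hand side, so two nullable alternatives also conflict).

FIRST sets of the non-terminals at (or reachable through a nullable prefix from) the front of some alternative:
  FIRST(E) = { '+', 'b', 'g', ε }
  FIRST(X) = { '+', 'b', 'g' }

Productions for X:
  X → b c: FIRST = { 'b' }
  X → g c: FIRST = { 'g' }
  X → E + g: FIRST = { '+', 'b', 'g' }
Productions for E:
  E → ε: FIRST = { ε }
  E → X c: FIRST = { '+', 'b', 'g' }

Conflict for X: X → b c and X → E + g
  Overlap: { 'b' }
Conflict for X: X → g c and X → E + g
  Overlap: { 'g' }

Answer: Yes. X → b c / X → E '+' g on { 'b' }; X → g c / X → E '+' g on { 'g' }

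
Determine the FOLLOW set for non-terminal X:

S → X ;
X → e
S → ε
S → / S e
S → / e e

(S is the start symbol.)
{ ';' }

To compute FOLLOW(X), find every occurrence of X on a right-hand side N → α X β: add FIRST(β) \ {ε}, and if β is empty or nullable also add FOLLOW(N). Iterate to a fixed point.

In S → X ;: X is followed by ';', add FIRST(';') \ {ε} = { ';' }

Taking the union: FOLLOW(X) = { ';' }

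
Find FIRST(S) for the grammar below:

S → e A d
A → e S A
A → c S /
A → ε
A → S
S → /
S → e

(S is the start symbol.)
To compute FIRST(S), examine every production with S on the left-hand side, reading each right-hand side left to right until a non-nullable symbol is reached.

From S → e A d:
  - e is a terminal: add 'e' and stop
From S → /:
  - '/' is a terminal: add '/' and stop
From S → e:
  - e is a terminal: add 'e' and stop

Collecting: FIRST(S) = { '/', 'e' }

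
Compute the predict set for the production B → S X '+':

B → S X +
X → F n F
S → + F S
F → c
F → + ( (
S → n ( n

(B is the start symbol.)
PREDICT(B → S X '+') = (FIRST(RHS) \ {ε}) ∪ (FOLLOW(B) if ε ∈ FIRST(RHS), i.e. RHS ⇒* ε)
FIRST(S) = { '+', 'n' }
FIRST(S X '+') = { '+', 'n' }
ε ∉ FIRST(S X '+'), so FOLLOW(B) is not added.
PREDICT(B → S X '+') = { '+', 'n' }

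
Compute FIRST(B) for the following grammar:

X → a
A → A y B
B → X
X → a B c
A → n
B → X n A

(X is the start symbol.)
{ 'a' }

FIRST sets of the other non-terminals involved (by the same procedure, iterated to a fixed point):
  FIRST(X) = { 'a' }

From B → X:
  - X is a non-terminal: add FIRST(X) \ {ε} = { 'a' }
    X is not nullable, so stop
From B → X n A:
  - X is a non-terminal: add FIRST(X) \ {ε} = { 'a' }
    X is not nullable, so stop

Collecting: FIRST(B) = { 'a' }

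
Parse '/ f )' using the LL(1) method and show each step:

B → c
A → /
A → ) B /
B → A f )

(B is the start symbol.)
LL(1) parsing maintains a stack (initially the start symbol over $) and the input. At each step: if the stack top is a terminal, match it against the current input token; if it is a non-terminal N, replace it with the RHS of M[N, lookahead] (the unique production whose predict set contains the lookahead).

Stack is shown with the top on the left.

Stack    Input    Action
------------------------
B $      / f ) $  output B → A f )
A f ) $  / f ) $  output A → /
/ f ) $  / f ) $  match '/'
f ) $    f ) $    match 'f'
) $      ) $      match ')'
$        $        accept

The string is accepted.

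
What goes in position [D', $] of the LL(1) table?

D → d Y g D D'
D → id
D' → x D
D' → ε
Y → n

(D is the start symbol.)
To find M[D', $], we find productions for D' where $ is in the predict set (PREDICT(N → α) = (FIRST(α) \ {ε}) ∪ (FOLLOW(N) if α ⇒* ε)).

Relevant sets:
  FOLLOW(D') = { $, 'x' }

D' → x D: PREDICT = { 'x' }
D' → ε: PREDICT = { $, 'x' }
  $ is in predict set, so this production goes in M[D', $]

M[D', $] = D' → ε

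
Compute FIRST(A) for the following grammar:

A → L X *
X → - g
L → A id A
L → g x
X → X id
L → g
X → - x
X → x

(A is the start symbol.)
FIRST sets of the other non-terminals involved (by the same procedure, iterated to a fixed point):
  FIRST(L) = { 'g' }

From A → L X *:
  - L is a non-terminal: add FIRST(L) \ {ε} = { 'g' }
    L is not nullable, so stop

Collecting: FIRST(A) = { 'g' }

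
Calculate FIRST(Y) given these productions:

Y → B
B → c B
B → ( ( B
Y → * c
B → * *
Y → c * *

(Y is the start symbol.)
{ '(', '*', 'c' }

FIRST sets of the other non-terminals involved (by the same procedure, iterated to a fixed point):
  FIRST(B) = { '(', '*', 'c' }

From Y → B:
  - B is a non-terminal: add FIRST(B) \ {ε} = { '(', '*', 'c' }
    B is not nullable, so stop
From Y → * c:
  - '*' is a terminal: add '*' and stop
From Y → c * *:
  - c is a terminal: add 'c' and stop

Collecting: FIRST(Y) = { '(', '*', 'c' }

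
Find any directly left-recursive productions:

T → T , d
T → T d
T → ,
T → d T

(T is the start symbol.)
Yes, T is left-recursive

Direct left recursion occurs when N → N α for some non-terminal N (the right-hand side begins with the left-hand side itself).

T → T , d: LEFT RECURSIVE (starts with T)
T → T d: LEFT RECURSIVE (starts with T)
T → ,: starts with ','
T → d T: starts with d

The grammar has direct left recursion on: T.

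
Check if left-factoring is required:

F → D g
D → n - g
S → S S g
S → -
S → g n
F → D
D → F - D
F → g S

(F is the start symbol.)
Left-factoring is needed when two productions for the same non-terminal
share a common prefix on the right-hand side.

Productions for F:
  F → D g
  F → D
  F → g S
Productions for D:
  D → n - g
  D → F - D
Productions for S:
  S → S S g
  S → -
  S → g n

Found common prefix 'D' in productions for F

Answer: Yes, F has productions with common prefix 'D'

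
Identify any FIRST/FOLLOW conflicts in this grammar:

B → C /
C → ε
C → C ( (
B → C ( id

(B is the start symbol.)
Yes. C → C '(' '(' with FOLLOW(C) on { '(' }

A FIRST/FOLLOW conflict occurs when a non-terminal N has a nullable alternative N → β (β ⇒* ε) and another alternative N → α with FIRST(α) ∩ FOLLOW(N) ≠ ∅: on such a lookahead the parser cannot decide between expanding α and letting N vanish via β.

Nullable non-terminals: C.
FIRST sets used below: FIRST(C) = { '(', ε }

C: nullable alternative(s) C → ε; FOLLOW(C) = { '(', '/' }
  C → ε: FIRST \ {ε} = { } — this is the only nullable alternative, skip
  C → C ( (: FIRST \ {ε} = { '(' } — overlaps FOLLOW(C) on { '(' }: CONFLICT

B has no nullable alternative, so no FIRST/FOLLOW check is needed there.

So the grammar has 1 FIRST/FOLLOW conflict (marked CONFLICT above).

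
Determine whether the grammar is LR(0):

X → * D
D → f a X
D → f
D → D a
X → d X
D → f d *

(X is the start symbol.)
No. Shift-reduce conflict between [X → * D .] and [D → D . a]

A grammar is LR(0) if no state in the canonical LR(0) collection has:
  - both a shift item (dot before a terminal) and a complete item (shift-reduce conflict), or
  - two or more complete items (reduce-reduce conflict; the accept item [X' → X .] counts as a complete item here).

Augment with X' → X and build the canonical LR(0) collection (I0 = CLOSURE({[X' → . X]}), then GOTO on every symbol after a dot until no new states appear). It has 12 states:
  I0: { [X → . * D], [X → . d X], [X' → . X] }  — shift
  I1: { [D → . D a], [D → . f a X], [D → . f d *], [D → . f], [X → * . D] }  — shift
  I2: { [X' → X .] }  — accept
  I3: { [X → . * D], [X → . d X], [X → d . X] }  — shift
  I4: { [X → d X .] }  — reduce
  I5: { [D → D . a], [X → * D .] }  — shift, reduce
  I6: { [D → f . a X], [D → f . d *], [D → f .] }  — shift, reduce
  I7: { [D → f a . X], [X → . * D], [X → . d X] }  — shift
  I8: { [D → f d . *] }  — shift
  I9: { [D → f d * .] }  — reduce
  I10: { [D → f a X .] }  — reduce
  I11: { [D → D a .] }  — reduce

Conflict in state I5:
  Shift-reduce conflict between [X → * D .] and [D → D . a]
So the grammar is NOT LR(0).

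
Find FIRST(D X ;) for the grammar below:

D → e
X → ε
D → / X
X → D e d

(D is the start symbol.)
{ '/', 'e' }

FIRST sets of the non-terminals involved (from the grammar, by fixed-point iteration):
  FIRST(D) = { '/', 'e' }

To compute FIRST(D X ;), process the symbols left to right:
Symbol D is a non-terminal. Add FIRST(D) \ {ε} = { '/', 'e' }
D is not nullable (ε ∉ FIRST(D)), so stop here.
FIRST(D X ;) = { '/', 'e' }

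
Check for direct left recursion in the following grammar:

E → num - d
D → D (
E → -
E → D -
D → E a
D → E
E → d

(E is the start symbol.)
Yes, D is left-recursive

Direct left recursion occurs when N → N α for some non-terminal N (the right-hand side begins with the left-hand side itself).

E → num - d: starts with num
D → D (: LEFT RECURSIVE (starts with D)
E → -: starts with '-'
E → D -: starts with D
D → E a: starts with E
D → E: starts with E
E → d: starts with d

The grammar has direct left recursion on: D.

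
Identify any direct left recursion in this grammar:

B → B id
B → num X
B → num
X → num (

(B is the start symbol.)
Yes, B is left-recursive

Direct left recursion occurs when N → N α for some non-terminal N (the right-hand side begins with the left-hand side itself).

B → B id: LEFT RECURSIVE (starts with B)
B → num X: starts with num
B → num: starts with num
X → num (: starts with num

The grammar has direct left recursion on: B.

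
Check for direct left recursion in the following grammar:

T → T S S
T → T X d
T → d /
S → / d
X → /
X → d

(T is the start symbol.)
Direct left recursion occurs when N → N α for some non-terminal N (the right-hand side begins with the left-hand side itself).

T → T S S: LEFT RECURSIVE (starts with T)
T → T X d: LEFT RECURSIVE (starts with T)
T → d /: starts with d
S → / d: starts with '/'
X → /: starts with '/'
X → d: starts with d

The grammar has direct left recursion on: T.

Answer: Yes, T is left-recursive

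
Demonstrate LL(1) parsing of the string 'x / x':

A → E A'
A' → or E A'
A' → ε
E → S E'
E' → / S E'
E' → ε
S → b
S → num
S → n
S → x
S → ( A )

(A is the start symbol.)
LL(1) parsing maintains a stack (initially the start symbol over $) and the input. At each step: if the stack top is a terminal, match it against the current input token; if it is a non-terminal N, replace it with the RHS of M[N, lookahead] (the unique production whose predict set contains the lookahead).

Stack is shown with the top on the left.

Stack        Input    Action
----------------------------
A $          x / x $  output A → E A'
E A' $       x / x $  output E → S E'
S E' A' $    x / x $  output S → x
x E' A' $    x / x $  match 'x'
E' A' $      / x $    output E' → / S E'
/ S E' A' $  / x $    match '/'
S E' A' $    x $      output S → x
x E' A' $    x $      match 'x'
E' A' $      $        output E' → ε
A' $         $        output A' → ε
$            $        accept

The string is accepted.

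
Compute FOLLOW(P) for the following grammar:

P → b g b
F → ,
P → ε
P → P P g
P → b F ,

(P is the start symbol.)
{ $, 'b', 'g' }

P is the start symbol, so $ ∈ FOLLOW(P).
In P → P P g: P is followed by P g, add FIRST(P g) \ {ε} = { 'b', 'g' }
In P → P P g: P is followed by g, add FIRST(g) \ {ε} = { 'g' }

Taking the union: FOLLOW(P) = { $, 'b', 'g' }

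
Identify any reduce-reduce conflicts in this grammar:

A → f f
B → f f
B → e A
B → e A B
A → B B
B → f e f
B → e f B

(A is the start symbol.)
Augment with A' → A and build the canonical LR(0) collection (I0 = CLOSURE({[A' → . A]}), then GOTO on every symbol after a dot until no new states appear). It has 18 states:
  I0: { [A → . B B], [A → . f f], [A' → . A], [B → . e A B], [B → . e A], [B → . e f B], [B → . f e f], [B → . f f] }  — shift
  I1: { [A' → A .] }  — accept
  I2: { [A → B . B], [B → . e A B], [B → . e A], [B → . e f B], [B → . f e f], [B → . f f] }  — shift
  I3: { [A → . B B], [A → . f f], [B → . e A B], [B → . e A], [B → . e f B], [B → . f e f], [B → . f f], [B → e . A B], [B → e . A], [B → e . f B] }  — shift
  I4: { [A → f . f], [B → f . e f], [B → f . f] }  — shift
  I5: { [B → f e . f] }  — shift
  I6: { [A → f f .], [B → f f .] }  — 2 reduces
  I7: { [B → f e f .] }  — reduce
  I8: { [B → . e A B], [B → . e A], [B → . e f B], [B → . f e f], [B → . f f], [B → e A . B], [B → e A .] }  — shift, reduce
  I9: { [A → f . f], [B → . e A B], [B → . e A], [B → . e f B], [B → . f e f], [B → . f f], [B → e f . B], [B → f . e f], [B → f . f] }  — shift
  I10: { [B → e f B .] }  — reduce
  I11: { [A → . B B], [A → . f f], [B → . e A B], [B → . e A], [B → . e f B], [B → . f e f], [B → . f f], [B → e . A B], [B → e . A], [B → e . f B], [B → f e . f] }  — shift
  I12: { [A → f f .], [B → f . e f], [B → f . f], [B → f f .] }  — shift, 2 reduces
  I13: { [B → f f .] }  — reduce
  I14: { [A → f . f], [B → . e A B], [B → . e A], [B → . e f B], [B → . f e f], [B → . f f], [B → e f . B], [B → f . e f], [B → f . f], [B → f e f .] }  — shift, reduce
  I15: { [B → e A B .] }  — reduce
  I16: { [B → f . e f], [B → f . f] }  — shift
  I17: { [A → B B .] }  — reduce

I6 contains complete items [A → f f .], [B → f f .] — reduce-reduce conflict.
I12 contains complete items [A → f f .], [B → f f .] — reduce-reduce conflict.

Answer: Yes — I6: [A → f f .] vs [B → f f .]; I12: [A → f f .] vs [B → f f .]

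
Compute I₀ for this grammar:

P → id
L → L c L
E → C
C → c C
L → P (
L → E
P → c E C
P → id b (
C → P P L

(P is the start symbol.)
{ [P → . c E C], [P → . id b (], [P → . id], [P' → . P] }

First, augment the grammar with P' → P
I₀ = CLOSURE({ [P' → . P] }):
  [P' → . P] has the dot before P: add [P → . id], [P → . c E C], [P → . id b (]
No further items can be added.

I₀ = { [P → . c E C], [P → . id b (], [P → . id], [P' → . P] }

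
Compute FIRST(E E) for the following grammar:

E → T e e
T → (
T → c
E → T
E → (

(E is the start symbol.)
FIRST sets of the non-terminals involved (from the grammar, by fixed-point iteration):
  FIRST(E) = { '(', 'c' }

To compute FIRST(E E), process the symbols left to right:
Symbol E is a non-terminal. Add FIRST(E) \ {ε} = { '(', 'c' }
E is not nullable (ε ∉ FIRST(E)), so stop here.
FIRST(E E) = { '(', 'c' }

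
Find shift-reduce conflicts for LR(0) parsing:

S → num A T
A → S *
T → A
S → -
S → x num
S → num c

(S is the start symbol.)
No shift-reduce conflicts

A shift-reduce conflict occurs when an LR(0) state has both:
  - a complete (reduce) item [A → α .] (dot at the end), and
  - a shift item [B → β . c γ] (dot before a terminal).

Augment with S' → S and build the canonical LR(0) collection (I0 = CLOSURE({[S' → . S]}), then GOTO on every symbol after a dot until no new states appear). It has 12 states:
  I0: { [S → . -], [S → . num A T], [S → . num c], [S → . x num], [S' → . S] }  — shift
  I1: { [S → - .] }  — reduce
  I2: { [S' → S .] }  — accept
  I3: { [A → . S *], [S → . -], [S → . num A T], [S → . num c], [S → . x num], [S → num . A T], [S → num . c] }  — shift
  I4: { [S → x . num] }  — shift
  I5: { [S → x num .] }  — reduce
  I6: { [A → . S *], [S → . -], [S → . num A T], [S → . num c], [S → . x num], [S → num A . T], [T → . A] }  — shift
  I7: { [A → S . *] }  — shift
  I8: { [S → num c .] }  — reduce
  I9: { [A → S * .] }  — reduce
  I10: { [T → A .] }  — reduce
  I11: { [S → num A T .] }  — reduce

No state contains both a complete item and a shift item.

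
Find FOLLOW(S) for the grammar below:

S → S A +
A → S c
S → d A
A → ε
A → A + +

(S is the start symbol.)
S is the start symbol, so $ ∈ FOLLOW(S).
In S → S A +: S is followed by A '+', add FIRST(A '+') \ {ε} = { '+', 'd' }
In A → S c: S is followed by c, add FIRST(c) \ {ε} = { 'c' }

Taking the union: FOLLOW(S) = { $, '+', 'c', 'd' }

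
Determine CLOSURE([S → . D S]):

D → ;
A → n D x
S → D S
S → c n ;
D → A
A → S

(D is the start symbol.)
{ [A → . S], [A → . n D x], [D → . ;], [D → . A], [S → . D S], [S → . c n ;] }

Start with: [S → . D S]
  [S → . D S] has the dot before D: add [D → . ;], [D → . A]
  [D → . A] has the dot before A: add [A → . n D x], [A → . S]
  [A → . S] has the dot before S: add [S → . c n ;]
No further items can be added.

CLOSURE = { [A → . S], [A → . n D x], [D → . ;], [D → . A], [S → . D S], [S → . c n ;] }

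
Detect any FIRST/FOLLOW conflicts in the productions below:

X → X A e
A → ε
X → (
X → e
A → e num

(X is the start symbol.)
Yes. A → e num with FOLLOW(A) on { 'e' }

Nullable non-terminals: A.

A: nullable alternative(s) A → ε; FOLLOW(A) = { 'e' }
  A → ε: FIRST \ {ε} = { } — this is the only nullable alternative, skip
  A → e num: FIRST \ {ε} = { 'e' } — overlaps FOLLOW(A) on { 'e' }: CONFLICT

X has no nullable alternative, so no FIRST/FOLLOW check is needed there.

So the grammar has 1 FIRST/FOLLOW conflict (marked CONFLICT above).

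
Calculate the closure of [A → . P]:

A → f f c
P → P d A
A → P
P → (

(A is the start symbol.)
To compute CLOSURE, for each item [A → α.Bβ] where B is a non-terminal, add [B → .γ] for all productions B → γ; repeat for the newly added items until nothing changes.

Start with: [A → . P]
  [A → . P] has the dot before P: add [P → . P d A], [P → . (]
No further items can be added.

CLOSURE = { [A → . P], [P → . (], [P → . P d A] }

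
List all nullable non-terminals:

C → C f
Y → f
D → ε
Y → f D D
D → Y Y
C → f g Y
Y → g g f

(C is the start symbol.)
ε-productions: D → ε
So D is immediately nullable.
No further non-terminal can be added: every production for the remaining non-terminals contains a terminal or a non-nullable non-terminal.
Nullable = { 'D' }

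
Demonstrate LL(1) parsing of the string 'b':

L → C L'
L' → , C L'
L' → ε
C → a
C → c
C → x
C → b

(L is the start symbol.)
LL(1) parsing maintains a stack (initially the start symbol over $) and the input. At each step: if the stack top is a terminal, match it against the current input token; if it is a non-terminal N, replace it with the RHS of M[N, lookahead] (the unique production whose predict set contains the lookahead).

Stack is shown with the top on the left.

Stack   Input  Action
---------------------
L $     b $    output L → C L'
C L' $  b $    output C → b
b L' $  b $    match 'b'
L' $    $      output L' → ε
$       $      accept

The string is accepted.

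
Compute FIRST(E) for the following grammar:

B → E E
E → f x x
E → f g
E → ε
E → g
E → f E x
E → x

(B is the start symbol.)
{ 'f', 'g', 'x', ε }

To compute FIRST(E), examine every production with E on the left-hand side, reading each right-hand side left to right until a non-nullable symbol is reached.

From E → f x x:
  - f is a terminal: add 'f' and stop
From E → f g:
  - f is a terminal: add 'f' and stop
From E → ε:
  - ε-production, so ε ∈ FIRST(E)
From E → g:
  - g is a terminal: add 'g' and stop
From E → f E x:
  - f is a terminal: add 'f' and stop
From E → x:
  - x is a terminal: add 'x' and stop

Collecting: FIRST(E) = { 'f', 'g', 'x', ε }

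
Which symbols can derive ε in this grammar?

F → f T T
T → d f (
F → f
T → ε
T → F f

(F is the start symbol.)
ε-productions: T → ε
So T is immediately nullable.
No further non-terminal can be added: every production for the remaining non-terminals contains a terminal or a non-nullable non-terminal.
Nullable = { 'T' }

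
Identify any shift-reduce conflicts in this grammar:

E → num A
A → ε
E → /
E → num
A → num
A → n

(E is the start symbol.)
Yes — I3: [A → .] vs [A → . n]

Augment with E' → E and build the canonical LR(0) collection (I0 = CLOSURE({[E' → . E]}), then GOTO on every symbol after a dot until no new states appear). It has 7 states:
  I0: { [E → . /], [E → . num A], [E → . num], [E' → . E] }  — shift
  I1: { [E → / .] }  — reduce
  I2: { [E' → E .] }  — accept
  I3: { [A → . n], [A → . num], [A → .], [E → num . A], [E → num .] }  — shift, 2 reduces
  I4: { [E → num A .] }  — reduce
  I5: { [A → n .] }  — reduce
  I6: { [A → num .] }  — reduce

I3 contains reduce items [A → .], [E → num .] and shift items [A → . n], [A → . num] — shift-reduce conflict.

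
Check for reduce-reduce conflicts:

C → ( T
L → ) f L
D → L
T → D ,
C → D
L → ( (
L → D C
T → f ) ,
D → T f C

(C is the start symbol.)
Yes — I17: [D → L .] vs [L → ) f L .]

Augment with C' → C and build the canonical LR(0) collection (I0 = CLOSURE({[C' → . C]}), then GOTO on every symbol after a dot until no new states appear). It has 21 states:
  I0: { [C → . ( T], [C → . D], [C' → . C], [D → . L], [D → . T f C], [L → . ( (], [L → . ) f L], [L → . D C], [T → . D ,], [T → . f ) ,] }  — shift
  I1: { [C → ( . T], [D → . L], [D → . T f C], [L → ( . (], [L → . ( (], [L → . ) f L], [L → . D C], [T → . D ,], [T → . f ) ,] }  — shift
  I2: { [L → ) . f L] }  — shift
  I3: { [C' → C .] }  — accept
  I4: { [C → . ( T], [C → . D], [C → D .], [D → . L], [D → . T f C], [L → . ( (], [L → . ) f L], [L → . D C], [L → D . C], [T → . D ,], [T → . f ) ,], [T → D . ,] }  — shift, reduce
  I5: { [D → L .] }  — reduce
  I6: { [D → T . f C] }  — shift
  I7: { [T → f . ) ,] }  — shift
  I8: { [T → f ) . ,] }  — shift
  I9: { [T → f ) , .] }  — reduce
  I10: { [C → . ( T], [C → . D], [D → . L], [D → . T f C], [D → T f . C], [L → . ( (], [L → . ) f L], [L → . D C], [T → . D ,], [T → . f ) ,] }  — shift
  I11: { [D → T f C .] }  — reduce
  I12: { [T → D , .] }  — reduce
  I13: { [L → D C .] }  — reduce
  I14: { [D → . L], [D → . T f C], [L → ) f . L], [L → . ( (], [L → . ) f L], [L → . D C], [T → . D ,], [T → . f ) ,] }  — shift
  I15: { [L → ( . (] }  — shift
  I16: { [C → . ( T], [C → . D], [D → . L], [D → . T f C], [L → . ( (], [L → . ) f L], [L → . D C], [L → D . C], [T → . D ,], [T → . f ) ,], [T → D . ,] }  — shift
  I17: { [D → L .], [L → ) f L .] }  — 2 reduces
  I18: { [L → ( ( .] }  — reduce
  I19: { [L → ( ( .], [L → ( . (] }  — shift, reduce
  I20: { [C → ( T .], [D → T . f C] }  — shift, reduce

I17 contains complete items [D → L .], [L → ) f L .] — reduce-reduce conflict.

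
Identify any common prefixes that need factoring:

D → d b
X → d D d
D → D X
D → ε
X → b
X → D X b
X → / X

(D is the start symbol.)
No, left-factoring is not needed

Left-factoring is needed when two productions for the same non-terminal
share a common prefix on the right-hand side.

Productions for D:
  D → d b
  D → D X
  D → ε
Productions for X:
  X → d D d
  X → b
  X → D X b
  X → / X

No common prefixes found.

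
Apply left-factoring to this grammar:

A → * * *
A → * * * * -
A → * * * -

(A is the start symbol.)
A → * * * A'
A' → ε
A' → * -
A' → -

Left-factoring transforms A → αβ₁ | αβ₂ into A → αA' and A' → β₁ | β₂
(α is the longest common prefix among the alternatives). Repeat until
no nonterminal has two alternatives with a common prefix.

Round 1: A has alternatives sharing prefix '* * *'. Introduce A': A → * * * A'
  Add: A' → ε
  Add: A' → * -
  Add: A' → -

No remaining common prefixes — done.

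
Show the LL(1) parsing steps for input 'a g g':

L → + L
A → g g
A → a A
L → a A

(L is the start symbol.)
Stack is shown with the top on the left.

Stack  Input    Action
----------------------
L $    a g g $  output L → a A
a A $  a g g $  match 'a'
A $    g g $    output A → g g
g g $  g g $    match 'g'
g $    g $      match 'g'
$      $        accept

The string is accepted.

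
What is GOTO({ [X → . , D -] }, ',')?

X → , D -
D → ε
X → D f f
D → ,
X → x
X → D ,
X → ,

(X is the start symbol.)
{ [D → . ,], [D → .], [X → , . D -] }

GOTO(I, ',') = CLOSURE({ [A → αX.β] : [A → α.Xβ] ∈ I, X = ',' })

Items with dot before ',', with the dot advanced:
  [X → . , D -] → [X → , . D -]
Closure of the advanced items:
  [X → , . D -] has the dot before D: add [D → .], [D → . ,]

GOTO = { [D → . ,], [D → .], [X → , . D -] }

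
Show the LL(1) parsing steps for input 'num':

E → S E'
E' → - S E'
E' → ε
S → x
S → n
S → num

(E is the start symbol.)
Stack is shown with the top on the left.

Stack     Input  Action
-----------------------
E $       num $  output E → S E'
S E' $    num $  output S → num
num E' $  num $  match 'num'
E' $      $      output E' → ε
$         $      accept

The string is accepted.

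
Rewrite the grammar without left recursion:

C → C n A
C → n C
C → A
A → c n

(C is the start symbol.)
C → n C C'
C → A C'
C' → n A C'
C' → ε
A → c n

C is directly left-recursive. The standard transformation for
  A → A α₁ | ... | A α_m | β₁ | ... | β_n
is
  A  → β₁ A' | ... | β_n A'
  A' → α₁ A' | ... | α_m A' | ε

C → n C becomes C → n C C'
C → A becomes C → A C'
C → C n A becomes C' → n A C'
Add C' → ε

Productions for other non-terminals are unchanged:
  A → c n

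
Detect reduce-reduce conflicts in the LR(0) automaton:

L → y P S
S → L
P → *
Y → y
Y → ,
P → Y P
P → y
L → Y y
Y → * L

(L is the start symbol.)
Augment with L' → L and build the canonical LR(0) collection (I0 = CLOSURE({[L' → . L]}), then GOTO on every symbol after a dot until no new states appear). It has 15 states:
  I0: { [L → . Y y], [L → . y P S], [L' → . L], [Y → . * L], [Y → . ,], [Y → . y] }  — shift
  I1: { [L → . Y y], [L → . y P S], [Y → * . L], [Y → . * L], [Y → . ,], [Y → . y] }  — shift
  I2: { [Y → , .] }  — reduce
  I3: { [L' → L .] }  — accept
  I4: { [L → Y . y] }  — shift
  I5: { [L → y . P S], [P → . *], [P → . Y P], [P → . y], [Y → . * L], [Y → . ,], [Y → . y], [Y → y .] }  — shift, reduce
  I6: { [L → . Y y], [L → . y P S], [P → * .], [Y → * . L], [Y → . * L], [Y → . ,], [Y → . y] }  — shift, reduce
  I7: { [L → . Y y], [L → . y P S], [L → y P . S], [S → . L], [Y → . * L], [Y → . ,], [Y → . y] }  — shift
  I8: { [P → . *], [P → . Y P], [P → . y], [P → Y . P], [Y → . * L], [Y → . ,], [Y → . y] }  — shift
  I9: { [P → y .], [Y → y .] }  — 2 reduces
  I10: { [P → Y P .] }  — reduce
  I11: { [S → L .] }  — reduce
  I12: { [L → y P S .] }  — reduce
  I13: { [Y → * L .] }  — reduce
  I14: { [L → Y y .] }  — reduce

I9 contains complete items [P → y .], [Y → y .] — reduce-reduce conflict.

Answer: Yes — I9: [P → y .] vs [Y → y .]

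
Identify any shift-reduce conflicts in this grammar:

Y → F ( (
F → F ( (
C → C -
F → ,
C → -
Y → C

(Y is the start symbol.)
A shift-reduce conflict occurs when an LR(0) state has both:
  - a complete (reduce) item [A → α .] (dot at the end), and
  - a shift item [B → β . c γ] (dot before a terminal).

Augment with Y' → Y and build the canonical LR(0) collection (I0 = CLOSURE({[Y' → . Y]}), then GOTO on every symbol after a dot until no new states appear). It has 9 states:
  I0: { [C → . -], [C → . C -], [F → . ,], [F → . F ( (], [Y → . C], [Y → . F ( (], [Y' → . Y] }  — shift
  I1: { [F → , .] }  — reduce
  I2: { [C → - .] }  — reduce
  I3: { [C → C . -], [Y → C .] }  — shift, reduce
  I4: { [F → F . ( (], [Y → F . ( (] }  — shift
  I5: { [Y' → Y .] }  — accept
  I6: { [F → F ( . (], [Y → F ( . (] }  — shift
  I7: { [F → F ( ( .], [Y → F ( ( .] }  — 2 reduces
  I8: { [C → C - .] }  — reduce

I3 contains reduce item [Y → C .] and shift item [C → C . -] — shift-reduce conflict.

Answer: Yes — I3: [Y → C .] vs [C → C . -]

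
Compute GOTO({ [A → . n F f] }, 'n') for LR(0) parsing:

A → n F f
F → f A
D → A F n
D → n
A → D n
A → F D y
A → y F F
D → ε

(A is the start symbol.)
GOTO(I, 'n') = CLOSURE({ [A → αX.β] : [A → α.Xβ] ∈ I, X = 'n' })

Items with dot before 'n', with the dot advanced:
  [A → . n F f] → [A → n . F f]
Closure of the advanced items:
  [A → n . F f] has the dot before F: add [F → . f A]

GOTO = { [A → n . F f], [F → . f A] }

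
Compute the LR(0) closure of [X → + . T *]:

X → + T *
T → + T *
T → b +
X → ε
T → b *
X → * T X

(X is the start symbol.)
Start with: [X → + . T *]
  [X → + . T *] has the dot before T: add [T → . + T *], [T → . b +], [T → . b *]
No further items can be added.

CLOSURE = { [T → . + T *], [T → . b *], [T → . b +], [X → + . T *] }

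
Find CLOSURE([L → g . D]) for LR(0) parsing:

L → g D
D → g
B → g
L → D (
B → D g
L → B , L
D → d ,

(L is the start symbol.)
To compute CLOSURE, for each item [A → α.Bβ] where B is a non-terminal, add [B → .γ] for all productions B → γ; repeat for the newly added items until nothing changes.

Start with: [L → g . D]
  [L → g . D] has the dot before D: add [D → . g], [D → . d ,]
No further items can be added.

CLOSURE = { [D → . d ,], [D → . g], [L → g . D] }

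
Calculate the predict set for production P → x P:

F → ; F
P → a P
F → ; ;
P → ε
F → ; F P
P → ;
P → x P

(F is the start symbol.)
{ 'x' }

PREDICT(P → x P) = (FIRST(RHS) \ {ε}) ∪ (FOLLOW(P) if ε ∈ FIRST(RHS), i.e. RHS ⇒* ε)
FIRST(x P) = { 'x' }
ε ∉ FIRST(x P), so FOLLOW(P) is not added.
PREDICT(P → x P) = { 'x' }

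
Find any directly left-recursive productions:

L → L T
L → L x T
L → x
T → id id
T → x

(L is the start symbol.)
Yes, L is left-recursive

Direct left recursion occurs when N → N α for some non-terminal N (the right-hand side begins with the left-hand side itself).

L → L T: LEFT RECURSIVE (starts with L)
L → L x T: LEFT RECURSIVE (starts with L)
L → x: starts with x
T → id id: starts with id
T → x: starts with x

The grammar has direct left recursion on: L.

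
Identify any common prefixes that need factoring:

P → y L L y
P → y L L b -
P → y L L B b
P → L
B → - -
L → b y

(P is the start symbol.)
Left-factoring is needed when two productions for the same non-terminal
share a common prefix on the right-hand side.

Productions for P:
  P → y L L y
  P → y L L b -
  P → y L L B b
  P → L

Found common prefix 'y L L' in productions for P

Answer: Yes, P has productions with common prefix 'y L L'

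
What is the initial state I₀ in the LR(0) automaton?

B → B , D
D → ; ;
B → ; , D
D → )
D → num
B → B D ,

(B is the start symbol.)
{ [B → . ; , D], [B → . B , D], [B → . B D ,], [B' → . B] }

First, augment the grammar with B' → B
I₀ = CLOSURE({ [B' → . B] }):
  [B' → . B] has the dot before B: add [B → . B , D], [B → . ; , D], [B → . B D ,]
No further items can be added.

I₀ = { [B → . ; , D], [B → . B , D], [B → . B D ,], [B' → . B] }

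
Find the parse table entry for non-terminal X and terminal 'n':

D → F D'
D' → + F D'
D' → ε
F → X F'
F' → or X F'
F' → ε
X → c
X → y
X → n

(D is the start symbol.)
X → n

To find M[X, 'n'], we find productions for X where 'n' is in the predict set (PREDICT(N → α) = (FIRST(α) \ {ε}) ∪ (FOLLOW(N) if α ⇒* ε)).

X → c: PREDICT = { 'c' }
X → y: PREDICT = { 'y' }
X → n: PREDICT = { 'n' }
  'n' is in predict set, so this production goes in M[X, 'n']

M[X, 'n'] = X → n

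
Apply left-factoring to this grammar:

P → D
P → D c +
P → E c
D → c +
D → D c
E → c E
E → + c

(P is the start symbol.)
Left-factoring transforms A → αβ₁ | αβ₂ into A → αA' and A' → β₁ | β₂
(α is the longest common prefix among the alternatives). Repeat until
no nonterminal has two alternatives with a common prefix.

Round 1: P has alternatives sharing prefix 'D'. Introduce P': P → D P'
  Add: P' → ε
  Add: P' → c +

No remaining common prefixes — done.

Resulting grammar:
P → D P'
P' → ε
P' → c +
P → E c
D → c +
D → D c
E → c E
E → + c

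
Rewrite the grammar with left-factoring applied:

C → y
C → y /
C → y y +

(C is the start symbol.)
C → y C'
C' → ε
C' → /
C' → y +

Left-factoring transforms A → αβ₁ | αβ₂ into A → αA' and A' → β₁ | β₂
(α is the longest common prefix among the alternatives). Repeat until
no nonterminal has two alternatives with a common prefix.

Round 1: C has alternatives sharing prefix 'y'. Introduce C': C → y C'
  Add: C' → ε
  Add: C' → /
  Add: C' → y +

No remaining common prefixes — done.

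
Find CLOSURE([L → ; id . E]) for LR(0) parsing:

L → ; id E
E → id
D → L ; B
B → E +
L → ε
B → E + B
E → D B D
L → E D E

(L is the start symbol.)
Start with: [L → ; id . E]
  [L → ; id . E] has the dot before E: add [E → . id], [E → . D B D]
  [E → . D B D] has the dot before D: add [D → . L ; B]
  [D → . L ; B] has the dot before L: add [L → . ; id E], [L → .], [L → . E D E]
No further items can be added.

CLOSURE = { [D → . L ; B], [E → . D B D], [E → . id], [L → . ; id E], [L → . E D E], [L → .], [L → ; id . E] }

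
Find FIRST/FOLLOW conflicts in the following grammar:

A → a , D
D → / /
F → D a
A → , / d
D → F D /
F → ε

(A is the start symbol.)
Yes. F → D a with FOLLOW(F) on { '/' }

Nullable non-terminals: F.
FIRST sets used below: FIRST(D) = { '/' }

F: nullable alternative(s) F → ε; FOLLOW(F) = { '/' }
  F → D a: FIRST \ {ε} = { '/' } — overlaps FOLLOW(F) on { '/' }: CONFLICT
  F → ε: FIRST \ {ε} = { } — this is the only nullable alternative, skip

A, D have no nullable alternative, so no FIRST/FOLLOW check is needed there.

So the grammar has 1 FIRST/FOLLOW conflict (marked CONFLICT above).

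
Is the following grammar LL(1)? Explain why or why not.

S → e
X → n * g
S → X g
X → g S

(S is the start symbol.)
Yes, the grammar is LL(1).

A grammar is LL(1) if for each non-terminal N with multiple productions, the predict sets of those productions are pairwise disjoint, where PREDICT(N → α) = (FIRST(α) \ {ε}) ∪ (FOLLOW(N) if α ⇒* ε).

Relevant sets:
  FIRST(X) = { 'g', 'n' }

For S:
  PREDICT(S → e) = { 'e' }
  PREDICT(S → X g) = { 'g', 'n' }
For X:
  PREDICT(X → n '*' g) = { 'n' }
  PREDICT(X → g S) = { 'g' }

All predict sets are disjoint. The grammar IS LL(1).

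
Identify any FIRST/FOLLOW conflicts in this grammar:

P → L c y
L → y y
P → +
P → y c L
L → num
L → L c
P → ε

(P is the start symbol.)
No FIRST/FOLLOW conflicts.

A FIRST/FOLLOW conflict occurs when a non-terminal N has a nullable alternative N → β (β ⇒* ε) and another alternative N → α with FIRST(α) ∩ FOLLOW(N) ≠ ∅: on such a lookahead the parser cannot decide between expanding α and letting N vanish via β.

Nullable non-terminals: P.
FIRST sets used below: FIRST(L) = { 'num', 'y' }

P: nullable alternative(s) P → ε; FOLLOW(P) = { $ }
  P → L c y: FIRST \ {ε} = { 'num', 'y' } — disjoint from FOLLOW(P)
  P → +: FIRST \ {ε} = { '+' } — disjoint from FOLLOW(P)
  P → y c L: FIRST \ {ε} = { 'y' } — disjoint from FOLLOW(P)
  P → ε: FIRST \ {ε} = { } — this is the only nullable alternative, skip

L has no nullable alternative, so no FIRST/FOLLOW check is needed there.

No FIRST/FOLLOW conflicts found.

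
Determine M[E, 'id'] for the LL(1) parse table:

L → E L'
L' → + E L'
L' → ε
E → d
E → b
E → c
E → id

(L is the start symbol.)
E → id

To find M[E, 'id'], we find productions for E where 'id' is in the predict set (PREDICT(N → α) = (FIRST(α) \ {ε}) ∪ (FOLLOW(N) if α ⇒* ε)).

E → d: PREDICT = { 'd' }
E → b: PREDICT = { 'b' }
E → c: PREDICT = { 'c' }
E → id: PREDICT = { 'id' }
  'id' is in predict set, so this production goes in M[E, 'id']

M[E, 'id'] = E → id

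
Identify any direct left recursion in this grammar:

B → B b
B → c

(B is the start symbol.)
B → B b: LEFT RECURSIVE (starts with B)
B → c: starts with c

The grammar has direct left recursion on: B.

Answer: Yes, B is left-recursive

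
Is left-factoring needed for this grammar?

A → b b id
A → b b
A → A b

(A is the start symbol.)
Left-factoring is needed when two productions for the same non-terminal
share a common prefix on the right-hand side.

Productions for A:
  A → b b id
  A → b b
  A → A b

Found common prefix 'b b' in productions for A

Answer: Yes, A has productions with common prefix 'b b'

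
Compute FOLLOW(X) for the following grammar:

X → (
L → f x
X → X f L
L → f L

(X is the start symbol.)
{ $, 'f' }

To compute FOLLOW(X), find every occurrence of X on a right-hand side N → α X β: add FIRST(β) \ {ε}, and if β is empty or nullable also add FOLLOW(N). Iterate to a fixed point.

X is the start symbol, so $ ∈ FOLLOW(X).
In X → X f L: X is followed by f L, add FIRST(f L) \ {ε} = { 'f' }

Taking the union: FOLLOW(X) = { $, 'f' }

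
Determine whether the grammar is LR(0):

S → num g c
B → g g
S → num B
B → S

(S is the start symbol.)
Yes, the grammar is LR(0)

A grammar is LR(0) if no state in the canonical LR(0) collection has:
  - both a shift item (dot before a terminal) and a complete item (shift-reduce conflict), or
  - two or more complete items (reduce-reduce conflict; the accept item [S' → S .] counts as a complete item here).

Augment with S' → S and build the canonical LR(0) collection (I0 = CLOSURE({[S' → . S]}), then GOTO on every symbol after a dot until no new states appear). It has 8 states:
  I0: { [S → . num B], [S → . num g c], [S' → . S] }  — shift
  I1: { [S' → S .] }  — accept
  I2: { [B → . S], [B → . g g], [S → . num B], [S → . num g c], [S → num . B], [S → num . g c] }  — shift
  I3: { [S → num B .] }  — reduce
  I4: { [B → S .] }  — reduce
  I5: { [B → g . g], [S → num g . c] }  — shift
  I6: { [S → num g c .] }  — reduce
  I7: { [B → g g .] }  — reduce

Every state is either a pure shift/goto state or contains exactly one complete item and nothing to shift — no conflicts. The grammar is LR(0).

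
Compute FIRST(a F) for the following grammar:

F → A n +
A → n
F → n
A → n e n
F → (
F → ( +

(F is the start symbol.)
To compute FIRST(a F), process the symbols left to right:
Symbol a is a terminal. Add 'a' and stop.
FIRST(a F) = { 'a' }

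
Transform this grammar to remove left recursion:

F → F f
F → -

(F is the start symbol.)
F is directly left-recursive. The standard transformation for
  A → A α₁ | ... | A α_m | β₁ | ... | β_n
is
  A  → β₁ A' | ... | β_n A'
  A' → α₁ A' | ... | α_m A' | ε

F → - becomes F → - F'
F → F f becomes F' → f F'
Add F' → ε

Resulting grammar:
F → - F'
F' → f F'
F' → ε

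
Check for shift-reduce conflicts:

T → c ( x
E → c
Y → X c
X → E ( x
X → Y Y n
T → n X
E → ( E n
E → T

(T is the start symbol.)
Augment with T' → T and build the canonical LR(0) collection (I0 = CLOSURE({[T' → . T]}), then GOTO on every symbol after a dot until no new states appear). It has 20 states:
  I0: { [T → . c ( x], [T → . n X], [T' → . T] }  — shift
  I1: { [T' → T .] }  — accept
  I2: { [T → c . ( x] }  — shift
  I3: { [E → . ( E n], [E → . T], [E → . c], [T → . c ( x], [T → . n X], [T → n . X], [X → . E ( x], [X → . Y Y n], [Y → . X c] }  — shift
  I4: { [E → ( . E n], [E → . ( E n], [E → . T], [E → . c], [T → . c ( x], [T → . n X] }  — shift
  I5: { [X → E . ( x] }  — shift
  I6: { [E → T .] }  — reduce
  I7: { [T → n X .], [Y → X . c] }  — shift, reduce
  I8: { [E → . ( E n], [E → . T], [E → . c], [T → . c ( x], [T → . n X], [X → . E ( x], [X → . Y Y n], [X → Y . Y n], [Y → . X c] }  — shift
  I9: { [E → c .], [T → c . ( x] }  — shift, reduce
  I10: { [T → c ( . x] }  — shift
  I11: { [T → c ( x .] }  — reduce
  I12: { [Y → X . c] }  — shift
  I13: { [E → . ( E n], [E → . T], [E → . c], [T → . c ( x], [T → . n X], [X → . E ( x], [X → . Y Y n], [X → Y . Y n], [X → Y Y . n], [Y → . X c] }  — shift
  I14: { [E → . ( E n], [E → . T], [E → . c], [T → . c ( x], [T → . n X], [T → n . X], [X → . E ( x], [X → . Y Y n], [X → Y Y n .], [Y → . X c] }  — shift, reduce
  I15: { [Y → X c .] }  — reduce
  I16: { [X → E ( . x] }  — shift
  I17: { [X → E ( x .] }  — reduce
  I18: { [E → ( E . n] }  — shift
  I19: { [E → ( E n .] }  — reduce

I7 contains reduce item [T → n X .] and shift item [Y → X . c] — shift-reduce conflict.
I9 contains reduce item [E → c .] and shift item [T → c . ( x] — shift-reduce conflict.
I14 contains reduce item [X → Y Y n .] and shift items [E → . ( E n], [E → . c], [T → . c ( x], [T → . n X] — shift-reduce conflict.

Answer: Yes — I7: [T → n X .] vs [Y → X . c]; I9: [E → c .] vs [T → c . ( x]; I14: [X → Y Y n .] vs [E → . ( E n]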